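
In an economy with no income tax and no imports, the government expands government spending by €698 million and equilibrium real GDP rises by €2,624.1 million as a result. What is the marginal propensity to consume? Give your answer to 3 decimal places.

0.734

Implied spending multiplier k = ΔY/ΔG = 2,624.1/698 ≈ 3.7595.
Since k = 1/(1 − MPC), MPC = 1 − 1/k = 1 − ΔG/ΔY = 1 − 698/2,624.1 ≈ 0.734.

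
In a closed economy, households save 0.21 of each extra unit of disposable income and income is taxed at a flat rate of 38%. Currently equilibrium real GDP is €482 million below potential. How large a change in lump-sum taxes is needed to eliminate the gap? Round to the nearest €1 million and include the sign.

MPC = 1 − MPS = 1 − 0.21 = 0.79.
Spending multiplier = 1/(1 − c(1−t)) = 1/(1 − 0.79×0.62) = 1/0.5102 ≈ 1.96.
Tax multiplier = −c·k = −0.79/0.5102 ≈ −1.548. Need ΔY = +€482 million, so ΔT = ΔY/(−c·k) = −(+€482 million) × 0.5102 / 0.79 ≈ −€311 million.
The government should cut lump-sum taxes by €311 million.

−€311 million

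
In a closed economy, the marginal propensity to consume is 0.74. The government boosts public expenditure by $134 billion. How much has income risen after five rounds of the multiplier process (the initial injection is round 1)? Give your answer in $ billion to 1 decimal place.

$401.0 billion

Round 1 adds ΔG = $134 billion; each later round is MPC = 0.74 times the previous.
After 5 rounds: 134 + 99.16 + 73.3784 + 54.300016 + 40.18201184 = ΔG·(1 − c^5)/(1 − c) = 134 × (1 − 0.2219006624)/0.26 ≈ $401 billion.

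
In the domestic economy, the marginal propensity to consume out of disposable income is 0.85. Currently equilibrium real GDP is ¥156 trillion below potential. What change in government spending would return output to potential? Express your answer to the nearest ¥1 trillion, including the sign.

+¥23 trillion

Spending multiplier = 1/(1 − MPC) = 1/(1 − 0.85) = 1/0.15 ≈ 6.667.
Need ΔY = +¥156 trillion, so ΔG = ΔY/k = (+¥156 trillion) × 0.15 ≈ +¥23 trillion.
The government should increase government spending by ¥23 trillion.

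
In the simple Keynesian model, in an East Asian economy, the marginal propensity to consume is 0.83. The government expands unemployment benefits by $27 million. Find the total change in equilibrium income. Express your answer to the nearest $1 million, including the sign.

+$132 million

The transfer change shifts disposable income by +$27 million, so first-round consumption changes by c·ΔTR = 0.83 × (+$27 million) = +$22.41 million.
Expenditure multiplier = 1/(1 − MPC) = 1/(1 − 0.83) = 1/0.17 ≈ 5.882.
The transfer multiplier is c × k ≈ 4.882, so ΔY = k × (c·ΔTR) = (+$22.41 million) / 0.17 ≈ +$132 million.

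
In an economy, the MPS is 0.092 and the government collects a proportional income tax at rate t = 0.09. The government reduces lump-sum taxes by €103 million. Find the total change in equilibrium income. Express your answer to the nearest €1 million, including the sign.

MPC = 1 − MPS = 1 − 0.092 = 0.908.
A lump-sum tax change of −€103 million shifts disposable income by +€103 million; first-round consumption changes by −c × ΔT = −0.908 × (−€103 million) = +€93.524 million.
Expenditure multiplier = 1/(1 − c(1−t)) = 1/(1 − 0.908×0.91) = 1/0.17372 ≈ 5.756.
The tax multiplier is −c × k ≈ −5.227, so ΔY = k × (−c·ΔT) = (+€93.524 million) / 0.17372 ≈ +€538 million.

+€538 million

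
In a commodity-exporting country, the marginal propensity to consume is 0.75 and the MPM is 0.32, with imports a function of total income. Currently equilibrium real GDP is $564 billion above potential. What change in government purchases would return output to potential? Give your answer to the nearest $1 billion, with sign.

Spending multiplier = 1/(1 − c + m) = 1/(1 − 0.75 + 0.32) = 1/0.57 ≈ 1.754.
Need ΔY = −$564 billion, so ΔG = ΔY/k = (−$564 billion) × 0.57 ≈ −$321 billion.
The government should cut government purchases by $321 billion.

−$321 billion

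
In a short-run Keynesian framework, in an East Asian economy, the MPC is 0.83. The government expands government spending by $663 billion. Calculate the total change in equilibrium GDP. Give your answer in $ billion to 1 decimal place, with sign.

Expenditure multiplier = 1/(1 − MPC) = 1/(1 − 0.83) = 1/0.17 ≈ 5.882.
ΔY = k × ΔG = (+$663 billion) / 0.17 = +$3,900 billion.

+$3,900.0 billion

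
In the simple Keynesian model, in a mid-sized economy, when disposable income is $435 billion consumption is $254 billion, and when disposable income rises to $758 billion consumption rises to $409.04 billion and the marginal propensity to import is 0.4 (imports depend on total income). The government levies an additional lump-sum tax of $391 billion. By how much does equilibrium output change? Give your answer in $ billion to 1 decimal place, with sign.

−$204.0 billion

MPC = ΔC/ΔYd = (409.04 − 254)/(758 − 435) = 155.04/323 = 0.48.
A lump-sum tax change of +$391 billion shifts disposable income by −$391 billion; first-round consumption changes by −c × ΔT = −0.48 × (+$391 billion) = −$187.68 billion.
Expenditure multiplier = 1/(1 − c + m) = 1/(1 − 0.48 + 0.4) = 1/0.92 ≈ 1.087.
The tax multiplier is −c × k ≈ −0.522, so ΔY = k × (−c·ΔT) = (−$187.68 billion) / 0.92 = −$204 billion.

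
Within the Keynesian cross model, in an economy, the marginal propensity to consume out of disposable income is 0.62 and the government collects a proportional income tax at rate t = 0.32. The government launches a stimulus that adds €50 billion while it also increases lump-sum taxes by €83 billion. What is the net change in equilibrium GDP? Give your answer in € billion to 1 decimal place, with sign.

Expenditure multiplier = 1/(1 − c(1−t)) = 1/(1 − 0.62×0.68) = 1/0.5784 ≈ 1.729.
ΔG contributes k·ΔG = (+€50 billion) / 0.5784 ≈ +€86.4 billion.
ΔT of +€83 billion changes first-round spending by −c·ΔT = −€51.46 billion, contributing k·(−c·ΔT) = (−€51.46 billion) / 0.5784 ≈ −€89 billion.
Net ΔY = k(ΔG − c·ΔT) = (−€1.46 billion) / 0.5784 ≈ −€2.5 billion.

−€2.5 billion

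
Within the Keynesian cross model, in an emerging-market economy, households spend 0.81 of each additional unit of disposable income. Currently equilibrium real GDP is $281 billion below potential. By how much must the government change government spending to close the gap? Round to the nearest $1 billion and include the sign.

Spending multiplier = 1/(1 − MPC) = 1/(1 − 0.81) = 1/0.19 ≈ 5.263.
Need ΔY = +$281 billion, so ΔG = ΔY/k = (+$281 billion) × 0.19 ≈ +$53 billion.
The government should increase government spending by $53 billion.

+$53 billion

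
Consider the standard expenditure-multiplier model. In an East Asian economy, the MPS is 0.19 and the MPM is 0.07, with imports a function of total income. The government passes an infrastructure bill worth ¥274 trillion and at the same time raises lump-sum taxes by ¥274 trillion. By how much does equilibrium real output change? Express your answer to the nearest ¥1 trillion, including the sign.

MPC = 1 − MPS = 1 − 0.19 = 0.81.
Expenditure multiplier = 1/(1 − c + m) = 1/(1 − 0.81 + 0.07) = 1/0.26 ≈ 3.846.
ΔG contributes k·ΔG = (+¥274 trillion) / 0.26 ≈ +¥1,053.8 trillion.
ΔT of +¥274 trillion changes first-round spending by −c·ΔT = −¥221.94 trillion, contributing k·(−c·ΔT) = (−¥221.94 trillion) / 0.26 ≈ −¥853.6 trillion.
Net ΔY = k(ΔG − c·ΔT) = (+¥52.06 trillion) / 0.26 ≈ +¥200 trillion.

+¥200 trillion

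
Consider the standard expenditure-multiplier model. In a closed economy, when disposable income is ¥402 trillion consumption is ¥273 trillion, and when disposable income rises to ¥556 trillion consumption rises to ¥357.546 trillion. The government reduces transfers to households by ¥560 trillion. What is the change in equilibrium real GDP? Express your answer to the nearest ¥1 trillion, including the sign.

MPC = ΔC/ΔYd = (357.546 − 273)/(556 − 402) = 84.546/154 = 0.549.
The transfer change shifts disposable income by −¥560 trillion, so first-round consumption changes by c·ΔTR = 0.549 × (−¥560 trillion) = −¥307.44 trillion.
Expenditure multiplier = 1/(1 − MPC) = 1/(1 − 0.549) = 1/0.451 ≈ 2.217.
The transfer multiplier is c × k ≈ 1.217, so ΔY = k × (c·ΔTR) = (−¥307.44 trillion) / 0.451 ≈ −¥682 trillion.

−¥682 trillion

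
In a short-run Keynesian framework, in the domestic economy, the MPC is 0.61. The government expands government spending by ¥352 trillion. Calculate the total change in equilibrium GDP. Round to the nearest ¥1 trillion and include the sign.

Expenditure multiplier = 1/(1 − MPC) = 1/(1 − 0.61) = 1/0.39 ≈ 2.564.
ΔY = k × ΔG = (+¥352 trillion) / 0.39 ≈ +¥903 trillion.

+¥903 trillion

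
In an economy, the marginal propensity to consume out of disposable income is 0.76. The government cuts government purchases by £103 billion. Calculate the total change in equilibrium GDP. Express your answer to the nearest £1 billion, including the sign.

Expenditure multiplier = 1/(1 − MPC) = 1/(1 − 0.76) = 1/0.24 ≈ 4.167.
ΔY = k × ΔG = (−£103 billion) / 0.24 ≈ −£429 billion.

−£429 billion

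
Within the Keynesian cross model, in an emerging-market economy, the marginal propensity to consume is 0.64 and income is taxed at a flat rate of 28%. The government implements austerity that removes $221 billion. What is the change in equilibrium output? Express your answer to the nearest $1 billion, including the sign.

−$410 billion

Government-spending multiplier = 1/(1 − c(1−t)) = 1/(1 − 0.64×0.72) = 1/0.5392 ≈ 1.855.
ΔY = k × ΔG = (−$221 billion) / 0.5392 ≈ −$410 billion.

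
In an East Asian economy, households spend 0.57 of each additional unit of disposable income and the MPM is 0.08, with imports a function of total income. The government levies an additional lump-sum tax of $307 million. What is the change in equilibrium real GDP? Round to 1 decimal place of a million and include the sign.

−$343.1 million

A lump-sum tax change of +$307 million shifts disposable income by −$307 million; first-round consumption changes by −c × ΔT = −0.57 × (+$307 million) = −$174.99 million.
Expenditure multiplier = 1/(1 − c + m) = 1/(1 − 0.57 + 0.08) = 1/0.51 ≈ 1.961.
The tax multiplier is −c × k ≈ −1.118, so ΔY = k × (−c·ΔT) = (−$174.99 million) / 0.51 ≈ −$343.1 million.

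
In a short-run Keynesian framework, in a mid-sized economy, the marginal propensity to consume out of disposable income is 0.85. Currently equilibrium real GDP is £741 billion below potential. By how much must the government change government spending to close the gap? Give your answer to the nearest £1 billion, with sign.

+£111 billion

Spending multiplier = 1/(1 − MPC) = 1/(1 − 0.85) = 1/0.15 ≈ 6.667.
Need ΔY = +£741 billion, so ΔG = ΔY/k = (+£741 billion) × 0.15 ≈ +£111 billion.
The government should increase government spending by £111 billion.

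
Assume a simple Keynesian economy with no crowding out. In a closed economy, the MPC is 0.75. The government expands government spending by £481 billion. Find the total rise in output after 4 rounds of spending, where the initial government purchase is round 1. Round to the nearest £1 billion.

£1,315 billion

Round 1 adds ΔG = £481 billion; each later round is MPC = 0.75 times the previous.
After 4 rounds: 481 + 360.75 + 270.5625 + 202.921875 = ΔG·(1 − c^4)/(1 − c) = 481 × (1 − 0.31640625)/0.25 ≈ £1,315 billion.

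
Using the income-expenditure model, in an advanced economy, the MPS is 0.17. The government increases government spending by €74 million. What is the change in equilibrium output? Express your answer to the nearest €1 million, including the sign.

MPC = 1 − MPS = 1 − 0.17 = 0.83.
Spending multiplier = 1/(1 − MPC) = 1/(1 − 0.83) = 1/0.17 ≈ 5.882.
ΔY = k × ΔG = (+€74 million) / 0.17 ≈ +€435 million.

+€435 million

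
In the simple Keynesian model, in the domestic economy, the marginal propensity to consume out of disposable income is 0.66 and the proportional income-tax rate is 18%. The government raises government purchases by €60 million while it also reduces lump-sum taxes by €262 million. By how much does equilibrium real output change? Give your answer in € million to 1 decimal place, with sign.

+€507.7 million

Expenditure multiplier = 1/(1 − c(1−t)) = 1/(1 − 0.66×0.82) = 1/0.4588 ≈ 2.18.
ΔG contributes k·ΔG = (+€60 million) / 0.4588 ≈ +€130.8 million.
ΔT of −€262 million changes first-round spending by −c·ΔT = +€172.92 million, contributing k·(−c·ΔT) = (+€172.92 million) / 0.4588 ≈ +€376.9 million.
Net ΔY = k(ΔG − c·ΔT) = (+€232.92 million) / 0.4588 ≈ +€507.7 million.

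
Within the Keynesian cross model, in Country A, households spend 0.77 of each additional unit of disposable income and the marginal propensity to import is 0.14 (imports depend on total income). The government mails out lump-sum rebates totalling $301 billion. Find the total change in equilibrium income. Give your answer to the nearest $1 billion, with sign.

A lump-sum tax change of −$301 billion shifts disposable income by +$301 billion; first-round consumption changes by −c × ΔT = −0.77 × (−$301 billion) = +$231.77 billion.
Expenditure multiplier = 1/(1 − c + m) = 1/(1 − 0.77 + 0.14) = 1/0.37 ≈ 2.703.
The tax multiplier is −c × k ≈ −2.081, so ΔY = k × (−c·ΔT) = (+$231.77 billion) / 0.37 ≈ +$626 billion.

+$626 billion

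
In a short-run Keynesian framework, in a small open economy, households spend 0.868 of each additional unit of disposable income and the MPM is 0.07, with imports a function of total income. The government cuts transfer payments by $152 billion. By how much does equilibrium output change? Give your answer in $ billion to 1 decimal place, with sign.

The transfer change shifts disposable income by −$152 billion, so first-round consumption changes by c·ΔTR = 0.868 × (−$152 billion) = −$131.936 billion.
Expenditure multiplier = 1/(1 − c + m) = 1/(1 − 0.868 + 0.07) = 1/0.202 ≈ 4.95.
The transfer multiplier is c × k ≈ 4.297, so ΔY = k × (c·ΔTR) = (−$131.936 billion) / 0.202 ≈ −$653.1 billion.

−$653.1 billion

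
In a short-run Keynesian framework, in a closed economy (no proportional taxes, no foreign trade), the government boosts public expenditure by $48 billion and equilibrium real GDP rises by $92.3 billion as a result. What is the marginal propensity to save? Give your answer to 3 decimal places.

Implied spending multiplier k = ΔY/ΔG = 92.3/48 ≈ 1.9229.
Since k = 1/(1 − MPC), MPC = 1 − 1/k = 1 − ΔG/ΔY = 1 − 48/92.3 ≈ 0.480.
MPS = 1 − MPC = 0.520.

0.520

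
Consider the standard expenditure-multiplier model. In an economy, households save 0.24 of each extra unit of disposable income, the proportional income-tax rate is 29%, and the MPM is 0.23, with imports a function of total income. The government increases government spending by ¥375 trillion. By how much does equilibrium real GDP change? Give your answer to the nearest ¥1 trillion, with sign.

+¥543 trillion

MPC = 1 − MPS = 1 − 0.24 = 0.76.
Government-spending multiplier = 1/(1 − c(1−t) + m) = 1/(1 − 0.76×0.71 + 0.23) = 1/0.6904 ≈ 1.448.
ΔY = k × ΔG = (+¥375 trillion) / 0.6904 ≈ +¥543 trillion.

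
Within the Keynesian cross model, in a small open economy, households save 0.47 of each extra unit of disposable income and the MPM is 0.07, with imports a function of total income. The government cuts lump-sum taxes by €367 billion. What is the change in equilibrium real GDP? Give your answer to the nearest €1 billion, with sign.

MPC = 1 − MPS = 1 − 0.47 = 0.53.
A lump-sum tax change of −€367 billion shifts disposable income by +€367 billion; first-round consumption changes by −c × ΔT = −0.53 × (−€367 billion) = +€194.51 billion.
Expenditure multiplier = 1/(1 − c + m) = 1/(1 − 0.53 + 0.07) = 1/0.54 ≈ 1.852.
The tax multiplier is −c × k ≈ −0.981, so ΔY = k × (−c·ΔT) = (+€194.51 billion) / 0.54 ≈ +€360 billion.

+€360 billion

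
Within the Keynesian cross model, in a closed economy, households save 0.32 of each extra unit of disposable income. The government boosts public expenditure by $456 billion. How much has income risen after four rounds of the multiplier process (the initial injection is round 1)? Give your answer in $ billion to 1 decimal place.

$1,120.3 billion

MPC = 1 − MPS = 1 − 0.32 = 0.68.
Round 1 adds ΔG = $456 billion; each later round is MPC = 0.68 times the previous.
After 4 rounds: 456 + 310.08 + 210.8544 + 143.380992 = ΔG·(1 − c^4)/(1 − c) = 456 × (1 − 0.21381376)/0.32 ≈ $1,120.3 billion.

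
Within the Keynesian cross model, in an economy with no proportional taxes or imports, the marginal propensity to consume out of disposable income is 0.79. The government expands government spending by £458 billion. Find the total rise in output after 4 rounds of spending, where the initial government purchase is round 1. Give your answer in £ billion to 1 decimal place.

£1,331.5 billion

Round 1 adds ΔG = £458 billion; each later round is MPC = 0.79 times the previous.
After 4 rounds: 458 + 361.82 + 285.8378 + 225.811862 = ΔG·(1 − c^4)/(1 − c) = 458 × (1 − 0.38950081)/0.21 ≈ £1,331.5 billion.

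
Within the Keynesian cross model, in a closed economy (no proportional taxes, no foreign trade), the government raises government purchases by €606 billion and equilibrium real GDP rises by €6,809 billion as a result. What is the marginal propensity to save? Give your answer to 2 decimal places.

Implied spending multiplier k = ΔY/ΔG = 6,809/606 ≈ 11.236.
Since k = 1/(1 − MPC), MPC = 1 − 1/k = 1 − ΔG/ΔY = 1 − 606/6,809 ≈ 0.91.
MPS = 1 − MPC = 0.09.

0.09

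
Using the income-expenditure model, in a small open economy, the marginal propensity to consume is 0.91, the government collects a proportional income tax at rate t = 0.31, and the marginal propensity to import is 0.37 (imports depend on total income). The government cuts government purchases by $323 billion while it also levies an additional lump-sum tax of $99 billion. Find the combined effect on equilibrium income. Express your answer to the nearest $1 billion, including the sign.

−$557 billion

Expenditure multiplier = 1/(1 − c(1−t) + m) = 1/(1 − 0.91×0.69 + 0.37) = 1/0.7421 ≈ 1.348.
ΔG contributes k·ΔG = (−$323 billion) / 0.7421 ≈ −$435.3 billion.
ΔT of +$99 billion changes first-round spending by −c·ΔT = −$90.09 billion, contributing k·(−c·ΔT) = (−$90.09 billion) / 0.7421 ≈ −$121.4 billion.
Net ΔY = k(ΔG − c·ΔT) = (−$413.09 billion) / 0.7421 ≈ −$557 billion.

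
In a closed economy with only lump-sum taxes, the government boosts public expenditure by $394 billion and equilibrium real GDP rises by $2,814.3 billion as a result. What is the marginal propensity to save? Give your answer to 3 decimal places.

Implied spending multiplier k = ΔY/ΔG = 2,814.3/394 ≈ 7.1429.
Since k = 1/(1 − MPC), MPC = 1 − 1/k = 1 − ΔG/ΔY = 1 − 394/2,814.3 ≈ 0.860.
MPS = 1 − MPC = 0.140.

0.140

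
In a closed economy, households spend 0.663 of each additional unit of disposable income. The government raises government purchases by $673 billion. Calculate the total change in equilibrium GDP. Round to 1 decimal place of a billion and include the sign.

Expenditure multiplier = 1/(1 − MPC) = 1/(1 − 0.663) = 1/0.337 ≈ 2.967.
ΔY = k × ΔG = (+$673 billion) / 0.337 ≈ +$1,997 billion.

+$1,997.0 billion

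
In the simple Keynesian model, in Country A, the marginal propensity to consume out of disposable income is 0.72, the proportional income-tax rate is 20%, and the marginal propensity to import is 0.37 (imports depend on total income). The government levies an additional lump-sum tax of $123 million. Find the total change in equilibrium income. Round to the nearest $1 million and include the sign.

A lump-sum tax change of +$123 million shifts disposable income by −$123 million; first-round consumption changes by −c × ΔT = −0.72 × (+$123 million) = −$88.56 million.
Expenditure multiplier = 1/(1 − c(1−t) + m) = 1/(1 − 0.72×0.8 + 0.37) = 1/0.794 ≈ 1.259.
The tax multiplier is −c × k ≈ −0.907, so ΔY = k × (−c·ΔT) = (−$88.56 million) / 0.794 ≈ −$112 million.

−$112 million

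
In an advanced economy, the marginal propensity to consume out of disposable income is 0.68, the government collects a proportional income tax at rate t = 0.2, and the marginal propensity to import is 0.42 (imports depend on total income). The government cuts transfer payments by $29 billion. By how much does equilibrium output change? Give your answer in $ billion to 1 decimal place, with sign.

The transfer change shifts disposable income by −$29 billion, so first-round consumption changes by c·ΔTR = 0.68 × (−$29 billion) = −$19.72 billion.
Expenditure multiplier = 1/(1 − c(1−t) + m) = 1/(1 − 0.68×0.8 + 0.42) = 1/0.876 ≈ 1.142.
The transfer multiplier is c × k ≈ 0.776, so ΔY = k × (c·ΔTR) = (−$19.72 billion) / 0.876 ≈ −$22.5 billion.

−$22.5 billion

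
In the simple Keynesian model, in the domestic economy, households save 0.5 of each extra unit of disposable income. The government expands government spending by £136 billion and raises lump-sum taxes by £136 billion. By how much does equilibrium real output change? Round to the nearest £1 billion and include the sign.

+£136 billion

MPC = 1 − MPS = 1 − 0.5 = 0.5.
Expenditure multiplier = 1/(1 − MPC) = 1/(1 − 0.5) = 1/0.5 = 2.
ΔG contributes k·ΔG = (+£136 billion) / 0.5 = +£272 billion.
ΔT of +£136 billion changes first-round spending by −c·ΔT = −£68 billion, contributing k·(−c·ΔT) = (−£68 billion) / 0.5 = −£136 billion.
With ΔG = ΔT and no other leakages, the balanced-budget multiplier is 1, so ΔY = ΔG = +£136 billion.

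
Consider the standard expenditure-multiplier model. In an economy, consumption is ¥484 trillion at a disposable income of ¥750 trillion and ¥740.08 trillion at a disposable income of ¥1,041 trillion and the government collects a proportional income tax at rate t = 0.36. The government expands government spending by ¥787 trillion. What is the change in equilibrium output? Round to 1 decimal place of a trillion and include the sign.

+¥1,801.7 trillion

MPC = ΔC/ΔYd = (740.08 − 484)/(1,041 − 750) = 256.08/291 = 0.88.
Government-spending multiplier = 1/(1 − c(1−t)) = 1/(1 − 0.88×0.64) = 1/0.4368 ≈ 2.289.
ΔY = k × ΔG = (+¥787 trillion) / 0.4368 ≈ +¥1,801.7 trillion.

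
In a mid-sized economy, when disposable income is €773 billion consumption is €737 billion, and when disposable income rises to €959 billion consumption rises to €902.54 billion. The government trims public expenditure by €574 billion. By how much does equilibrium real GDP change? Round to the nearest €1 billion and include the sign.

MPC = ΔC/ΔYd = (902.54 − 737)/(959 − 773) = 165.54/186 = 0.89.
Spending multiplier = 1/(1 − MPC) = 1/(1 − 0.89) = 1/0.11 ≈ 9.091.
ΔY = k × ΔG = (−€574 billion) / 0.11 ≈ −€5,218 billion.

−€5,218 billion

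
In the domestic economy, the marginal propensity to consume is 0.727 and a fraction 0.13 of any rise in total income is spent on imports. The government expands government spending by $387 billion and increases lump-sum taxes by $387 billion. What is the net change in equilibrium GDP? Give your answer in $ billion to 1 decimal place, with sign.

+$262.2 billion

Expenditure multiplier = 1/(1 − c + m) = 1/(1 − 0.727 + 0.13) = 1/0.403 ≈ 2.481.
ΔG contributes k·ΔG = (+$387 billion) / 0.403 ≈ +$960.3 billion.
ΔT of +$387 billion changes first-round spending by −c·ΔT = −$281.349 billion, contributing k·(−c·ΔT) = (−$281.349 billion) / 0.403 ≈ −$698.1 billion.
Net ΔY = k(ΔG − c·ΔT) = (+$105.651 billion) / 0.403 ≈ +$262.2 billion.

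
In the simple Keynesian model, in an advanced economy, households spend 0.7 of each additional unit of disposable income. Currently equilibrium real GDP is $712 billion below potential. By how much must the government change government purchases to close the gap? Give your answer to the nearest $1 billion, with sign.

+$214 billion

Spending multiplier = 1/(1 − MPC) = 1/(1 − 0.7) = 1/0.3 ≈ 3.333.
Need ΔY = +$712 billion, so ΔG = ΔY/k = (+$712 billion) × 0.3 ≈ +$214 billion.
The government should increase government purchases by $214 billion.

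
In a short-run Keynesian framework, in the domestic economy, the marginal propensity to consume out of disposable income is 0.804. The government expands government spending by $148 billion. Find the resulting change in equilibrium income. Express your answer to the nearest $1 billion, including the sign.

Government-spending multiplier = 1/(1 − MPC) = 1/(1 − 0.804) = 1/0.196 ≈ 5.102.
ΔY = k × ΔG = (+$148 billion) / 0.196 ≈ +$755 billion.

+$755 billion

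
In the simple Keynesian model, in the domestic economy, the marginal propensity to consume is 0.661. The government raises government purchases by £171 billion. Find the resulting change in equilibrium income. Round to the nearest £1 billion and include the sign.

Spending multiplier = 1/(1 − MPC) = 1/(1 − 0.661) = 1/0.339 ≈ 2.95.
ΔY = k × ΔG = (+£171 billion) / 0.339 ≈ +£504 billion.

+£504 billion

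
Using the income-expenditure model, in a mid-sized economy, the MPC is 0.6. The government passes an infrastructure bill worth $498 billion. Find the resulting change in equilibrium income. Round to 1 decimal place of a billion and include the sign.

+$1,245.0 billion

Spending multiplier = 1/(1 − MPC) = 1/(1 − 0.6) = 1/0.4 = 2.5.
ΔY = k × ΔG = (+$498 billion) / 0.4 = +$1,245 billion.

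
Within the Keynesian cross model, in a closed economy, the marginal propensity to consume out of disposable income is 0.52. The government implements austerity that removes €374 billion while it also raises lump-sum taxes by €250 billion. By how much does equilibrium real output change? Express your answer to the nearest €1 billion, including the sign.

−€1,050 billion

Expenditure multiplier = 1/(1 − MPC) = 1/(1 − 0.52) = 1/0.48 ≈ 2.083.
ΔG contributes k·ΔG = (−€374 billion) / 0.48 ≈ −€779.2 billion.
ΔT of +€250 billion changes first-round spending by −c·ΔT = −€130 billion, contributing k·(−c·ΔT) = (−€130 billion) / 0.48 ≈ −€270.8 billion.
Net ΔY = k(ΔG − c·ΔT) = (−€504 billion) / 0.48 = −€1,050 billion.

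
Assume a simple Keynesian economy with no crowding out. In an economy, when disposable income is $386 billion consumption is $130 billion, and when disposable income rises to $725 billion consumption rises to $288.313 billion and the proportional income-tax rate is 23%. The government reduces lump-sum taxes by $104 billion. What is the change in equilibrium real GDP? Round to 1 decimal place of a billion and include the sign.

+$75.8 billion

MPC = ΔC/ΔYd = (288.313 − 130)/(725 − 386) = 158.313/339 = 0.467.
A lump-sum tax change of −$104 billion shifts disposable income by +$104 billion; first-round consumption changes by −c × ΔT = −0.467 × (−$104 billion) = +$48.568 billion.
Expenditure multiplier = 1/(1 − c(1−t)) = 1/(1 − 0.467×0.77) = 1/0.64041 ≈ 1.561.
The tax multiplier is −c × k ≈ −0.729, so ΔY = k × (−c·ΔT) = (+$48.568 billion) / 0.64041 ≈ +$75.8 billion.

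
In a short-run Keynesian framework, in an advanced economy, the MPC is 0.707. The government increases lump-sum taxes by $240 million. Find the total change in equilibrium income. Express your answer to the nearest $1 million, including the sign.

−$579 million

A lump-sum tax change of +$240 million shifts disposable income by −$240 million; first-round consumption changes by −c × ΔT = −0.707 × (+$240 million) = −$169.68 million.
Expenditure multiplier = 1/(1 − MPC) = 1/(1 − 0.707) = 1/0.293 ≈ 3.413.
The tax multiplier is −c × k ≈ −2.413, so ΔY = k × (−c·ΔT) = (−$169.68 million) / 0.293 ≈ −$579 million.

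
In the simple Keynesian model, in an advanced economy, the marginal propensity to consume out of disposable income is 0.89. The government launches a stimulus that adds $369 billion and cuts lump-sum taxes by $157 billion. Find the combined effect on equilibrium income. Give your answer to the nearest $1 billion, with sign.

+$4,625 billion

Expenditure multiplier = 1/(1 − MPC) = 1/(1 − 0.89) = 1/0.11 ≈ 9.091.
ΔG contributes k·ΔG = (+$369 billion) / 0.11 ≈ +$3,354.5 billion.
ΔT of −$157 billion changes first-round spending by −c·ΔT = +$139.73 billion, contributing k·(−c·ΔT) = (+$139.73 billion) / 0.11 ≈ +$1,270.3 billion.
Net ΔY = k(ΔG − c·ΔT) = (+$508.73 billion) / 0.11 ≈ +$4,625 billion.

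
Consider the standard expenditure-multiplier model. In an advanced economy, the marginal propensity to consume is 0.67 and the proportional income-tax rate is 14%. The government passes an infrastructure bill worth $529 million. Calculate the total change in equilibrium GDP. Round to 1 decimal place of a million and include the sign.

Spending multiplier = 1/(1 − c(1−t)) = 1/(1 − 0.67×0.86) = 1/0.4238 ≈ 2.36.
ΔY = k × ΔG = (+$529 million) / 0.4238 ≈ +$1,248.2 million.

+$1,248.2 million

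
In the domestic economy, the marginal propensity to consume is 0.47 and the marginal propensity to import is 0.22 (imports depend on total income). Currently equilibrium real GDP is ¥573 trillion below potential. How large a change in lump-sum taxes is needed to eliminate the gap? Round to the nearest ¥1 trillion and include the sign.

Spending multiplier = 1/(1 − c + m) = 1/(1 − 0.47 + 0.22) = 1/0.75 ≈ 1.333.
Tax multiplier = −c·k = −0.47/0.75 ≈ −0.627. Need ΔY = +¥573 trillion, so ΔT = ΔY/(−c·k) = −(+¥573 trillion) × 0.75 / 0.47 ≈ −¥914 trillion.
The government should cut lump-sum taxes by ¥914 trillion.

−¥914 trillion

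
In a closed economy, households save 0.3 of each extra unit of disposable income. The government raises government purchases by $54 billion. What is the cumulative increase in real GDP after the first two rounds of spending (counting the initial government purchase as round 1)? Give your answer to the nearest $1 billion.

$92 billion

MPC = 1 − MPS = 1 − 0.3 = 0.7.
Round 1 adds ΔG = $54 billion; each later round is MPC = 0.7 times the previous.
After 2 rounds: 54 + 37.8 = ΔG·(1 − c^2)/(1 − c) = 54 × (1 − 0.49)/0.3 ≈ $92 billion.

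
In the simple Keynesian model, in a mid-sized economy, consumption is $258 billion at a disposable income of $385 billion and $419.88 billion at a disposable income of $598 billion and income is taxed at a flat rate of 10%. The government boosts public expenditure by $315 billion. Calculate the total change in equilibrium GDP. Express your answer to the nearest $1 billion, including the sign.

MPC = ΔC/ΔYd = (419.88 − 258)/(598 − 385) = 161.88/213 = 0.76.
Expenditure multiplier = 1/(1 − c(1−t)) = 1/(1 − 0.76×0.9) = 1/0.316 ≈ 3.165.
ΔY = k × ΔG = (+$315 billion) / 0.316 ≈ +$997 billion.

+$997 billion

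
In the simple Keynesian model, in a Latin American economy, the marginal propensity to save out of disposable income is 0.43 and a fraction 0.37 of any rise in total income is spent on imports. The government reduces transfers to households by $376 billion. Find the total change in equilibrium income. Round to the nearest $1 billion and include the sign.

−$268 billion

MPC = 1 − MPS = 1 − 0.43 = 0.57.
The transfer change shifts disposable income by −$376 billion, so first-round consumption changes by c·ΔTR = 0.57 × (−$376 billion) = −$214.32 billion.
Expenditure multiplier = 1/(1 − c + m) = 1/(1 − 0.57 + 0.37) = 1/0.8 = 1.25.
The transfer multiplier is c × k ≈ 0.713, so ΔY = k × (c·ΔTR) = (−$214.32 billion) / 0.8 ≈ −$268 billion.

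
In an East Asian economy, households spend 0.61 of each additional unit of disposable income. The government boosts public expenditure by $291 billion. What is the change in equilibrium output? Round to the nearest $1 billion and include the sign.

Government-spending multiplier = 1/(1 − MPC) = 1/(1 − 0.61) = 1/0.39 ≈ 2.564.
ΔY = k × ΔG = (+$291 billion) / 0.39 ≈ +$746 billion.

+$746 billion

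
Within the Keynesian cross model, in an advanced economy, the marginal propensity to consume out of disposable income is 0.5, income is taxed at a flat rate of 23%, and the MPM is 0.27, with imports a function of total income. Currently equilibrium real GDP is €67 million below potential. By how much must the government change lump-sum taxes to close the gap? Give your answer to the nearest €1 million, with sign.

−€119 million

Spending multiplier = 1/(1 − c(1−t) + m) = 1/(1 − 0.5×0.77 + 0.27) = 1/0.885 ≈ 1.13.
Tax multiplier = −c·k = −0.5/0.885 ≈ −0.565. Need ΔY = +€67 million, so ΔT = ΔY/(−c·k) = −(+€67 million) × 0.885 / 0.5 ≈ −€119 million.
The government should cut lump-sum taxes by €119 million.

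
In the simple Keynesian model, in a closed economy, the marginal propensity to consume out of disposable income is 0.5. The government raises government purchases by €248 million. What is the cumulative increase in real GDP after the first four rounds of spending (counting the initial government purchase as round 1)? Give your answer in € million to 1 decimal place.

Round 1 adds ΔG = €248 million; each later round is MPC = 0.5 times the previous.
After 4 rounds: 248 + 124 + 62 + 31 = ΔG·(1 − c^4)/(1 − c) = 248 × (1 − 0.0625)/0.5 = €465 million.

€465.0 million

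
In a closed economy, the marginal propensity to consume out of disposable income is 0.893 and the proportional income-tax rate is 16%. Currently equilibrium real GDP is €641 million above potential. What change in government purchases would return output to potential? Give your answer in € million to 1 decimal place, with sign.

−€160.2 million

Spending multiplier = 1/(1 − c(1−t)) = 1/(1 − 0.893×0.84) = 1/0.24988 ≈ 4.002.
Need ΔY = −€641 million, so ΔG = ΔY/k = (−€641 million) × 0.24988 ≈ −€160.2 million.
The government should cut government purchases by €160.2 million.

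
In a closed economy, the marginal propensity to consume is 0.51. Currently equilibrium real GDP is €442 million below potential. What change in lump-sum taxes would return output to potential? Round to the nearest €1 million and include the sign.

−€425 million

Spending multiplier = 1/(1 − MPC) = 1/(1 − 0.51) = 1/0.49 ≈ 2.041.
Tax multiplier = −c·k = −0.51/0.49 ≈ −1.041. Need ΔY = +€442 million, so ΔT = ΔY/(−c·k) = −(+€442 million) × 0.49 / 0.51 ≈ −€425 million.
The government should cut lump-sum taxes by €425 million.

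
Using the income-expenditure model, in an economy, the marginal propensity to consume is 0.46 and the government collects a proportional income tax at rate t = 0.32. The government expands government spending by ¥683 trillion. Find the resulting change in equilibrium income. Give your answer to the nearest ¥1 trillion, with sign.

Spending multiplier = 1/(1 − c(1−t)) = 1/(1 − 0.46×0.68) = 1/0.6872 ≈ 1.455.
ΔY = k × ΔG = (+¥683 trillion) / 0.6872 ≈ +¥994 trillion.

+¥994 trillion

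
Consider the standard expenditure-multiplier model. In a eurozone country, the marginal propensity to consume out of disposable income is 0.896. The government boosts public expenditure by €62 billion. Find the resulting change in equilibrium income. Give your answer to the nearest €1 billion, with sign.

Government-spending multiplier = 1/(1 − MPC) = 1/(1 − 0.896) = 1/0.104 ≈ 9.615.
ΔY = k × ΔG = (+€62 billion) / 0.104 ≈ +€596 billion.

+€596 billion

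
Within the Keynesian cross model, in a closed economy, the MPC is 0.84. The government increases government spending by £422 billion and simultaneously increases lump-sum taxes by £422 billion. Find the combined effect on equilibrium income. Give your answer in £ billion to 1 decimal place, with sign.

Expenditure multiplier = 1/(1 − MPC) = 1/(1 − 0.84) = 1/0.16 = 6.25.
ΔG contributes k·ΔG = (+£422 billion) / 0.16 = +£2,637.5 billion.
ΔT of +£422 billion changes first-round spending by −c·ΔT = −£354.48 billion, contributing k·(−c·ΔT) = (−£354.48 billion) / 0.16 = −£2,215.5 billion.
With ΔG = ΔT and no other leakages, the balanced-budget multiplier is 1, so ΔY = ΔG = +£422 billion.

+£422.0 billion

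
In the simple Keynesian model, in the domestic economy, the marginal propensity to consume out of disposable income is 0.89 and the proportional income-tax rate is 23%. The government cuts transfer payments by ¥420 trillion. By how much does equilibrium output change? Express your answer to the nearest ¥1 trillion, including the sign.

The transfer change shifts disposable income by −¥420 trillion, so first-round consumption changes by c·ΔTR = 0.89 × (−¥420 trillion) = −¥373.8 trillion.
Expenditure multiplier = 1/(1 − c(1−t)) = 1/(1 − 0.89×0.77) = 1/0.3147 ≈ 3.178.
The transfer multiplier is c × k ≈ 2.828, so ΔY = k × (c·ΔTR) = (−¥373.8 trillion) / 0.3147 ≈ −¥1,188 trillion.

−¥1,188 trillion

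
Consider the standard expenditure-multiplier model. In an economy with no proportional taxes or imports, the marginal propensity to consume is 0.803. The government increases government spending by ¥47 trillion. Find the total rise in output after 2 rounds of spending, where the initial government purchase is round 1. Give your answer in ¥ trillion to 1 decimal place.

¥84.7 trillion

Round 1 adds ΔG = ¥47 trillion; each later round is MPC = 0.803 times the previous.
After 2 rounds: 47 + 37.741 = ΔG·(1 − c^2)/(1 − c) = 47 × (1 − 0.644809)/0.197 ≈ ¥84.7 trillion.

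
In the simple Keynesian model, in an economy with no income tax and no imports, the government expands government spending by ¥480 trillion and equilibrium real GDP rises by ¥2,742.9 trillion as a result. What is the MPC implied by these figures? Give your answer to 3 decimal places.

0.825

Implied spending multiplier k = ΔY/ΔG = 2,742.9/480 ≈ 5.7144.
Since k = 1/(1 − MPC), MPC = 1 − 1/k = 1 − ΔG/ΔY = 1 − 480/2,742.9 ≈ 0.825.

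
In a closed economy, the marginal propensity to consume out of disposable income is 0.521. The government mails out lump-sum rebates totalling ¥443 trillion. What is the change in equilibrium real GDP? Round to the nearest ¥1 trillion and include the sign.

A lump-sum tax change of −¥443 trillion shifts disposable income by +¥443 trillion; first-round consumption changes by −c × ΔT = −0.521 × (−¥443 trillion) = +¥230.803 trillion.
Expenditure multiplier = 1/(1 − MPC) = 1/(1 − 0.521) = 1/0.479 ≈ 2.088.
The tax multiplier is −c × k ≈ −1.088, so ΔY = k × (−c·ΔT) = (+¥230.803 trillion) / 0.479 ≈ +¥482 trillion.

+¥482 trillion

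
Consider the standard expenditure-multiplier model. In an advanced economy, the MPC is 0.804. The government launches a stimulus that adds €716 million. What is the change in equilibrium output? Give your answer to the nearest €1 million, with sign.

Expenditure multiplier = 1/(1 − MPC) = 1/(1 − 0.804) = 1/0.196 ≈ 5.102.
ΔY = k × ΔG = (+€716 million) / 0.196 ≈ +€3,653 million.

+€3,653 million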